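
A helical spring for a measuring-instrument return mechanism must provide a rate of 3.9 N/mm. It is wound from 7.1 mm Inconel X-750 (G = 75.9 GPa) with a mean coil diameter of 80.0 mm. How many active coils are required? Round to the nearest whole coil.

N_a = Gd⁴/(8D³k) = (75.9×10³ × 7.1⁴)/(8 × 80.0³ × 3.9)
    = 1.92875e+08 / 1.59744e+07 = 12.07 → 12 coils

12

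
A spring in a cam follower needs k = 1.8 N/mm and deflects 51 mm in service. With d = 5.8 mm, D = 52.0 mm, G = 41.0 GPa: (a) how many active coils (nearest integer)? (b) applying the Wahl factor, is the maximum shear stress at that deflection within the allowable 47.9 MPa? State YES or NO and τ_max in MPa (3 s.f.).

(a) 23 coils; (b) NO, τ_max = 72.2 MPa

N_a = Gd⁴/(8D³k) = (41.0×10³)(5.8⁴)/(8·52.0³·1.8) = 22.92 → N_a = 23
Actual rate k = Gd⁴/(8D³·23) = 1.7934 N/mm
Working load F = kδ = 1.7934·51 = 91.461 N
C = 52.0/5.8 = 8.9655; K_W = (4C−1)/(4C−4)+0.615/C = 1.1628
τ_max = K_W·8FD/(πd³) = 1.1628·62.072 = 72.175 MPa
τ_max > 47.9 MPa → exceeds allowable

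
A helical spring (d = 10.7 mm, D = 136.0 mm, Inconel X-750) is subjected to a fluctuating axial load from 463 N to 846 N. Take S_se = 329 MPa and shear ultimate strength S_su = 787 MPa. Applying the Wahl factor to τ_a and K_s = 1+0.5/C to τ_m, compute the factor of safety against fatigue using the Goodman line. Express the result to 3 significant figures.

2.34

C = D/d = 136.0/10.7 = 12.7103; K_W = (4C−1)/(4C−4)+0.615/C = 1.1124; K_s = 1+0.5/C = 1.0393
F_a = (F_max−F_min)/2 = 191.5 N; F_m = (F_max+F_min)/2 = 654.5 N
τ_a = K_W·8F_aD/(πd³) = 1.1124 × 54.137 = 60.224 MPa
τ_m = K_s·8F_mD/(πd³) = 1.0393 × 185.03 = 192.31 MPa
Goodman: 1/n_f = τ_a/S_se + τ_m/S_su = 60.224/329 + 192.31/787 = 0.18305 + 0.24435 = 0.42741
n_f = 1/0.42741 = 2.34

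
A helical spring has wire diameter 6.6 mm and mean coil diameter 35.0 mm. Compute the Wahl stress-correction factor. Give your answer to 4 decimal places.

C = D/d = 35.0/6.6 = 5.3030
K_W = (4C−1)/(4C−4) + 0.615/C = 20.212/17.212 + 0.1160 = 1.2903

1.2903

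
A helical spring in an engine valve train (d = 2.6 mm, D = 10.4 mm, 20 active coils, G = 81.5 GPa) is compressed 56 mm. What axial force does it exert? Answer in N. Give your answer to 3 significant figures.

1160 N

k = Gd⁴/(8D³N_a) = (81.5×10³)(2.6⁴)/(8·10.4³·20) = 20.693 N/mm
F = k·δ = 20.693 × 56 = 1158.8 N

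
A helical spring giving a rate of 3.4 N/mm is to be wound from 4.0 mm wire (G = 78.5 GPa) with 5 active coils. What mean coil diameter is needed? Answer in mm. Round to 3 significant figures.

52.9 mm

D = (Gd⁴/(8N_a·k))^(1/3) = (78.5×10³·4.0⁴/(8·5·3.4))^(1/3)
  = (147765)^(1/3) = 52.8677 mm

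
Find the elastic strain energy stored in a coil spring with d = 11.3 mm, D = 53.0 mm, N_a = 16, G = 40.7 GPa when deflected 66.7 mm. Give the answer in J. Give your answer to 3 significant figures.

77.5 J

k = Gd⁴/(8D³N_a) = (40.7×10³)(11.3⁴)/(8·53.0³·16) = 34.823 N/mm
U = ½kδ² = 0.5 × 34.823 × 66.7² = 77463 N·mm = 77.463 J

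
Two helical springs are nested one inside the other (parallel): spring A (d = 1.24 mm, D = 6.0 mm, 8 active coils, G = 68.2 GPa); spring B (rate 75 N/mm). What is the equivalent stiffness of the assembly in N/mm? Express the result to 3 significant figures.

k_A = Gd⁴/(8D³N_a) = (68.2×10³)(1.24⁴)/(8·6.0³·8) = 11.664 N/mm
Parallel: k_eq = 11.664 + 75 = 86.664 N/mm

86.7 N/mm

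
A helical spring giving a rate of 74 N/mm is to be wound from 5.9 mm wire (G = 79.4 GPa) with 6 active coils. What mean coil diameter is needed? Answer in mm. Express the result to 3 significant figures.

30.0 mm

D = (Gd⁴/(8N_a·k))^(1/3) = (79.4×10³·5.9⁴/(8·6·74))^(1/3)
  = (27086.7)^(1/3) = 30.0321 mm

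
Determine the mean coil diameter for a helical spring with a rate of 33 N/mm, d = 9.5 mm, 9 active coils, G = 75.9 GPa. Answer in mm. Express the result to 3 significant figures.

63.8 mm

D = (Gd⁴/(8N_a·k))^(1/3) = (75.9×10³·9.5⁴/(8·9·33))^(1/3)
  = (260189)^(1/3) = 63.8405 mm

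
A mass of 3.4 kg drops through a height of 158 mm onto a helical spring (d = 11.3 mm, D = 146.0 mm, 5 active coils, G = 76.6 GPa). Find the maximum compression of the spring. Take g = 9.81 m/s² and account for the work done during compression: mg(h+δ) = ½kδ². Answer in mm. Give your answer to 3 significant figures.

35.9 mm

k = Gd⁴/(8D³N_a) = (76.6×10³)(11.3⁴)/(8·146.0³·5) = 10.033 N/mm
W = mg = 3.4 × 9.81 = 33.354 N
½kδ² − Wδ − Wh = 0 → δ = (W + √(W² + 2kWh))/k
δ = (33.354 + √(1112.5 + 105745))/10.033 = (33.354 + 326.89)/10.033 = 35.907 mm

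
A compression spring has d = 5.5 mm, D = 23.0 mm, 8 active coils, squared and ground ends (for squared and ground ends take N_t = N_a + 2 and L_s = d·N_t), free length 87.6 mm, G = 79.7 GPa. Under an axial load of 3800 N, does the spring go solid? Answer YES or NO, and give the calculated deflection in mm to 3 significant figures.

k = Gd⁴/(8D³N_a) = (79.7×10³)(5.5⁴)/(8·23.0³·8) = 93.658 N/mm
N_t = 10; L_s = 5.5·10 = 55 mm; δ_solid = L₀ − L_s = 87.6 − 55 = 32.6 mm
δ = F/k = 3800/93.658 = 40.573 mm
δ ≥ δ_solid → spring goes solid

YES, δ = 40.6 mm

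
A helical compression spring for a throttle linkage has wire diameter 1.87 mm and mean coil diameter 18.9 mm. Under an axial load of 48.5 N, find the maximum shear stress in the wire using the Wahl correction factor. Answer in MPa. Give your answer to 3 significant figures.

408 MPa

Spring index C = D/d = 18.9/1.87 = 10.1070
K_W = (4C−1)/(4C−4) + 0.615/C = 39.428/36.428 + 0.0608 = 1.1432
τ₀ = 8FD/(πd³) = 8·48.5·18.9/(π·1.87³) = 7333.2/20.544 = 356.96 MPa
τ_max = K·τ₀ = 1.1432 × 356.96 = 408.08 MPa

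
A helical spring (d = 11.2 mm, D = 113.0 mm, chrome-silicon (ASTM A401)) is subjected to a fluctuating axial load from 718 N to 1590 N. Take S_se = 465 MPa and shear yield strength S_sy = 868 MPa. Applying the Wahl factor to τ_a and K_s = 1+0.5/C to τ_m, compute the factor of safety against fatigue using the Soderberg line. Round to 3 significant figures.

1.98

C = D/d = 113.0/11.2 = 10.0893; K_W = (4C−1)/(4C−4)+0.615/C = 1.1435; K_s = 1+0.5/C = 1.0496
F_a = (F_max−F_min)/2 = 436 N; F_m = (F_max+F_min)/2 = 1154 N
τ_a = K_W·8F_aD/(πd³) = 1.1435 × 89.3 = 102.11 MPa
τ_m = K_s·8F_mD/(πd³) = 1.0496 × 236.36 = 248.07 MPa
Soderberg: 1/n_f = τ_a/S_se + τ_m/S_sy = 102.11/465 + 248.07/868 = 0.21960 + 0.28580 = 0.50539
n_f = 1/0.50539 = 1.979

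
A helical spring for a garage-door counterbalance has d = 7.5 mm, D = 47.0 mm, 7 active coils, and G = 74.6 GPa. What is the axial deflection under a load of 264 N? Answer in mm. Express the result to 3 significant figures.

k = Gd⁴/(8D³N_a) = (74.6×10³)(7.5⁴)/(8·47.0³·7) = 40.598 N/mm
δ = F/k = 264 / 40.598 = 6.5028 mm

6.50 mm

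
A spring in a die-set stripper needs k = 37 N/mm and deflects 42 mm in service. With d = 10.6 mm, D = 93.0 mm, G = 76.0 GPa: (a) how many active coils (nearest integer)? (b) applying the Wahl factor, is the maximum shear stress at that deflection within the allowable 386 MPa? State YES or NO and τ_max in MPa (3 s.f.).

(a) 4 coils; (b) YES, τ_max = 363 MPa

N_a = Gd⁴/(8D³k) = (76.0×10³)(10.6⁴)/(8·93.0³·37) = 4.03 → N_a = 4
Actual rate k = Gd⁴/(8D³·4) = 37.277 N/mm
Working load F = kδ = 37.277·42 = 1565.6 N
C = 93.0/10.6 = 8.7736; K_W = (4C−1)/(4C−4)+0.615/C = 1.1666
τ_max = K_W·8FD/(πd³) = 1.1666·311.31 = 363.17 MPa
τ_max ≤ 386 MPa → acceptable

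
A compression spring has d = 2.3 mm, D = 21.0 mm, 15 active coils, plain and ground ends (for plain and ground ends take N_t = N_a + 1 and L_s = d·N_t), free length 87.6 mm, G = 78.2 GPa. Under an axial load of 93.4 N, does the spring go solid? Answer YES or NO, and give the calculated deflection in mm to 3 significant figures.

k = Gd⁴/(8D³N_a) = (78.2×10³)(2.3⁴)/(8·21.0³·15) = 1.9692 N/mm
N_t = 16; L_s = 2.3·16 = 36.8 mm; δ_solid = L₀ − L_s = 87.6 − 36.8 = 50.8 mm
δ = F/k = 93.4/1.9692 = 47.432 mm
δ < δ_solid → spring does not go solid

NO, δ = 47.4 mm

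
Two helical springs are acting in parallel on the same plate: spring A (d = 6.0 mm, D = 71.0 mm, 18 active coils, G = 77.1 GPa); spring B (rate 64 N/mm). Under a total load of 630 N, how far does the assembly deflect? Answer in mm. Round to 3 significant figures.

k_A = Gd⁴/(8D³N_a) = (77.1×10³)(6.0⁴)/(8·71.0³·18) = 1.9388 N/mm
Parallel: k_eq = 1.9388 + 64 = 65.939 N/mm
δ = F/k_eq = 630/65.939 = 9.5543 mm

9.55 mm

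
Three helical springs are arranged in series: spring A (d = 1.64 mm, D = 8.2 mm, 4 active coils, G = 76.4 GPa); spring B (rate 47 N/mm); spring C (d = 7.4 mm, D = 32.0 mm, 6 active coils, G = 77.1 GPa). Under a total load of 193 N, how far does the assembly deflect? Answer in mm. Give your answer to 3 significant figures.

11.6 mm

k_A = Gd⁴/(8D³N_a) = (76.4×10³)(1.64⁴)/(8·8.2³·4) = 31.324 N/mm
k_C = Gd⁴/(8D³N_a) = (77.1×10³)(7.4⁴)/(8·32.0³·6) = 146.99 N/mm
Series: 1/k_eq = 1/31.324 + 1/47 + 1/146.99 = 0.060004; k_eq = 16.666 N/mm
δ = F/k_eq = 193/16.666 = 11.581 mm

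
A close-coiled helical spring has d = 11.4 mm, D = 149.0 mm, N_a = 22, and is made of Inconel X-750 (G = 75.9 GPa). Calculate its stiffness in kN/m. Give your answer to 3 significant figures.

k = Gd⁴/(8D³N_a) = (75.9×10³ × 11.4⁴) / (8 × 149.0³ × 22)
  = 1.28192e+09 / 5.82199e+08 = 2.2019 N/mm

2.20 kN/m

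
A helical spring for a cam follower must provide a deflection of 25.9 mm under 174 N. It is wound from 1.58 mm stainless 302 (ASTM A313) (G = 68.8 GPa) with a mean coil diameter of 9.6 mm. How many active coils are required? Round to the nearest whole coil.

Required rate k = F/δ = 174/25.9 = 6.7181 N/mm
N_a = Gd⁴/(8D³k) = (68.8×10³ × 1.58⁴)/(8 × 9.6³ × 6.7181)
    = 428762 / 47550.3 = 9.017 → 9 coils

9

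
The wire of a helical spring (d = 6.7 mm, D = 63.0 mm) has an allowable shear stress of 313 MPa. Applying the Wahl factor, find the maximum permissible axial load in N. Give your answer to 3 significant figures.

C = D/d = 63.0/6.7 = 9.4030
K_W = (4C−1)/(4C−4) + 0.615/C = 36.612/33.612 + 0.0654 = 1.1547
τ_max = K·8FD/(πd³) → F_max = τ_allow·πd³/(8DK)
F_max = 313·π·6.7³/(8·63.0·1.1547) = 2.9575e+05/581.95 = 508.2 N

508 N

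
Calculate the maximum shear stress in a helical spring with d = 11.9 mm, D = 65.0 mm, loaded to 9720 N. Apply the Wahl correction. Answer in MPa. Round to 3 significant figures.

Spring index C = D/d = 65.0/11.9 = 5.4622
K_W = (4C−1)/(4C−4) + 0.615/C = 20.849/17.849 + 0.1126 = 1.2807
τ₀ = 8FD/(πd³) = 8·9720·65.0/(π·11.9³) = 5.0544e+06/5294.1 = 954.73 MPa
τ_max = K·τ₀ = 1.2807 × 954.73 = 1222.7 MPa

1220 MPa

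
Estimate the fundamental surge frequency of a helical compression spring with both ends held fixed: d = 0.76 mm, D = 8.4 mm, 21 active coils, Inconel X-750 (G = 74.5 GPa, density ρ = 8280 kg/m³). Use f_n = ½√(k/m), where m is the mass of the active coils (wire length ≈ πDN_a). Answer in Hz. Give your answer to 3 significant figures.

173 Hz

k = Gd⁴/(8D³N_a) = (74.5×10³)(0.76⁴)/(8·8.4³·21) = 0.24961 N/mm = 249.61 N/m
Wire length L = πDN_a = π·8.4·21 = 554.18 mm
m = ρ·(πd²/4)·L = 8280 × 0.45365×10⁻⁶ m² × 0.55418 m = 0.0020816 kg
f_n = ½√(k/m) = 0.5·√(249.61/0.0020816) = 0.5·√(1.1991e+05) = 173.14 Hz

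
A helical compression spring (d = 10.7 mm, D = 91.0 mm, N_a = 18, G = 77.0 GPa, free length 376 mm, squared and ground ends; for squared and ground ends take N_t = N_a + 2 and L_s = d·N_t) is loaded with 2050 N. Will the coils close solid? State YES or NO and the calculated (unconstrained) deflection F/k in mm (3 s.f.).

YES, δ = 220 mm

k = Gd⁴/(8D³N_a) = (77.0×10³)(10.7⁴)/(8·91.0³·18) = 9.3012 N/mm
N_t = 20; L_s = 10.7·20 = 214 mm; δ_solid = L₀ − L_s = 376 − 214 = 162 mm
δ = F/k = 2050/9.3012 = 220.4 mm
δ ≥ δ_solid → spring goes solid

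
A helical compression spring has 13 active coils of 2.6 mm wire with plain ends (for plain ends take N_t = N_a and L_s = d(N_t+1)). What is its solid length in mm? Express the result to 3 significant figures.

36.4 mm

plain ends: N_t = N_a = 13
L_s = d·(N_t+1) = 2.6 × 14 = 36.4 mm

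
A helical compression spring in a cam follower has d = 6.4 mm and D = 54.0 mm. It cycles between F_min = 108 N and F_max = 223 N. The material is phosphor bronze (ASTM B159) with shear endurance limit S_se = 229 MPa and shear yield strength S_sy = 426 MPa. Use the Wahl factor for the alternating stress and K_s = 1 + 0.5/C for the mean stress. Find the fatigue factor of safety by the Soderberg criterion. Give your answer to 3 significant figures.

C = D/d = 54.0/6.4 = 8.4375; K_W = (4C−1)/(4C−4)+0.615/C = 1.1737; K_s = 1+0.5/C = 1.0593
F_a = (F_max−F_min)/2 = 57.5 N; F_m = (F_max+F_min)/2 = 165.5 N
τ_a = K_W·8F_aD/(πd³) = 1.1737 × 30.162 = 35.402 MPa
τ_m = K_s·8F_mD/(πd³) = 1.0593 × 86.814 = 91.959 MPa
Soderberg: 1/n_f = τ_a/S_se + τ_m/S_sy = 35.402/229 + 91.959/426 = 0.15459 + 0.21587 = 0.37046
n_f = 1/0.37046 = 2.699

2.70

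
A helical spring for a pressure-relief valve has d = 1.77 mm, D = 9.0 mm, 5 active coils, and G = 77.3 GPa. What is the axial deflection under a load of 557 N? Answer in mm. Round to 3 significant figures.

21.4 mm

k = Gd⁴/(8D³N_a) = (77.3×10³)(1.77⁴)/(8·9.0³·5) = 26.019 N/mm
δ = F/k = 557 / 26.019 = 21.408 mm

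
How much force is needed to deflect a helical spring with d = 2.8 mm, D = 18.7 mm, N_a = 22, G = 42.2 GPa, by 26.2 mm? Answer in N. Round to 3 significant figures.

k = Gd⁴/(8D³N_a) = (42.2×10³)(2.8⁴)/(8·18.7³·22) = 2.2538 N/mm
F = k·δ = 2.2538 × 26.2 = 59.048 N

59.0 N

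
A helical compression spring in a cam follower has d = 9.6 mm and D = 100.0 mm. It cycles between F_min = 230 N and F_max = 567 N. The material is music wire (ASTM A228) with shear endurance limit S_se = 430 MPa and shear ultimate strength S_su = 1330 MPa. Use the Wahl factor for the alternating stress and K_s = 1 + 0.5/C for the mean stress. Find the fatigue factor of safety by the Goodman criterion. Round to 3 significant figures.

4.57

C = D/d = 100.0/9.6 = 10.4167; K_W = (4C−1)/(4C−4)+0.615/C = 1.1387; K_s = 1+0.5/C = 1.0480
F_a = (F_max−F_min)/2 = 168.5 N; F_m = (F_max+F_min)/2 = 398.5 N
τ_a = K_W·8F_aD/(πd³) = 1.1387 × 48.498 = 55.224 MPa
τ_m = K_s·8F_mD/(πd³) = 1.0480 × 114.7 = 120.2 MPa
Goodman: 1/n_f = τ_a/S_se + τ_m/S_su = 55.224/430 + 120.2/1330 = 0.12843 + 0.09038 = 0.21881
n_f = 1/0.21881 = 4.57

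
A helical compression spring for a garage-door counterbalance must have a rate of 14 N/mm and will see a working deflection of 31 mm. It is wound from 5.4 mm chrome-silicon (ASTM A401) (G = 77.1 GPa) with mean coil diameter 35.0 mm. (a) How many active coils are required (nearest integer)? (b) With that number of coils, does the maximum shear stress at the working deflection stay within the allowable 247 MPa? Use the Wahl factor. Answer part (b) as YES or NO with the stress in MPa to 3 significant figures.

N_a = Gd⁴/(8D³k) = (77.1×10³)(5.4⁴)/(8·35.0³·14) = 13.65 → N_a = 14
Actual rate k = Gd⁴/(8D³·14) = 13.652 N/mm
Working load F = kδ = 13.652·31 = 423.22 N
C = 35.0/5.4 = 6.4815; K_W = (4C−1)/(4C−4)+0.615/C = 1.2317
τ_max = K_W·8FD/(πd³) = 1.2317·239.55 = 295.06 MPa
τ_max > 247 MPa → exceeds allowable

(a) 14 coils; (b) NO, τ_max = 295 MPa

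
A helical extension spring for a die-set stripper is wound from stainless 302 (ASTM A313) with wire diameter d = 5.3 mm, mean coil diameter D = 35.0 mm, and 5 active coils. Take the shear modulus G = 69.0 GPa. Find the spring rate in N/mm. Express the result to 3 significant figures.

k = Gd⁴/(8D³N_a) = (69.0×10³ × 5.3⁴) / (8 × 35.0³ × 5)
  = 5.44443e+07 / 1.715e+06 = 31.746 N/mm

31.7 N/mm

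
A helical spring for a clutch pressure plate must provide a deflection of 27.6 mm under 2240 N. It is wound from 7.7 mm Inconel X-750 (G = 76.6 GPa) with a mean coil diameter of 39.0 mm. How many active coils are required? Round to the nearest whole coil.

Required rate k = F/δ = 2240/27.6 = 81.159 N/mm
N_a = Gd⁴/(8D³k) = (76.6×10³ × 7.7⁴)/(8 × 39.0³ × 81.159)
    = 2.69272e+08 / 3.85144e+07 = 6.991 → 7 coils

7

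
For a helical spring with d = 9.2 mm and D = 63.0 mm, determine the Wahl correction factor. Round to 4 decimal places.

1.2181

C = D/d = 63.0/9.2 = 6.8478
K_W = (4C−1)/(4C−4) + 0.615/C = 26.391/23.391 + 0.0898 = 1.2181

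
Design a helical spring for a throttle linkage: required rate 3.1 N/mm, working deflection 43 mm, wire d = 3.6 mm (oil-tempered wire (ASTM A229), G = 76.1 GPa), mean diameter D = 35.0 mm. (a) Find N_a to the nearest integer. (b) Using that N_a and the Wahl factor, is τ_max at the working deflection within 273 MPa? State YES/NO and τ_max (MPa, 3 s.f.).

(a) 12 coils; (b) NO, τ_max = 293 MPa

N_a = Gd⁴/(8D³k) = (76.1×10³)(3.6⁴)/(8·35.0³·3.1) = 12.02 → N_a = 12
Actual rate k = Gd⁴/(8D³·12) = 3.1054 N/mm
Working load F = kδ = 3.1054·43 = 133.53 N
C = 35.0/3.6 = 9.7222; K_W = (4C−1)/(4C−4)+0.615/C = 1.1492
τ_max = K_W·8FD/(πd³) = 1.1492·255.09 = 293.16 MPa
τ_max > 273 MPa → exceeds allowable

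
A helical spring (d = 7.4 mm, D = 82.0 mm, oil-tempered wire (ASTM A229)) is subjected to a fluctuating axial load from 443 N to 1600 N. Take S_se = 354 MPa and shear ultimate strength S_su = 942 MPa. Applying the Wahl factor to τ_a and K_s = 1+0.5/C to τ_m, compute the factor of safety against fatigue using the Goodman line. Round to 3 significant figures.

0.651

C = D/d = 82.0/7.4 = 11.0811; K_W = (4C−1)/(4C−4)+0.615/C = 1.1299; K_s = 1+0.5/C = 1.0451
F_a = (F_max−F_min)/2 = 578.5 N; F_m = (F_max+F_min)/2 = 1021.5 N
τ_a = K_W·8F_aD/(πd³) = 1.1299 × 298.1 = 336.82 MPa
τ_m = K_s·8F_mD/(πd³) = 1.0451 × 526.38 = 550.13 MPa
Goodman: 1/n_f = τ_a/S_se + τ_m/S_su = 336.82/354 + 550.13/942 = 0.95148 + 0.58400 = 1.5355
n_f = 1/1.5355 = 0.6513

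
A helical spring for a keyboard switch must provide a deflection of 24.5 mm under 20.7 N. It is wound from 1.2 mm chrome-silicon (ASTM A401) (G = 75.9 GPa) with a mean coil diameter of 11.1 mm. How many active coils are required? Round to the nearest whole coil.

17

Required rate k = F/δ = 20.7/24.5 = 0.8449 N/mm
N_a = Gd⁴/(8D³k) = (75.9×10³ × 1.2⁴)/(8 × 11.1³ × 0.8449)
    = 157386 / 9244.07 = 17.03 → 17 coils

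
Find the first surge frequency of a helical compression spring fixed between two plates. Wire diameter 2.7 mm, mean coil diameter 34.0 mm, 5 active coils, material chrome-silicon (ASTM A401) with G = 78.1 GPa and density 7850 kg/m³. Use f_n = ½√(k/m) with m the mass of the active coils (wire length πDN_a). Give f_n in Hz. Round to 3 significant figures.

166 Hz

k = Gd⁴/(8D³N_a) = (78.1×10³)(2.7⁴)/(8·34.0³·5) = 2.64 N/mm = 2640 N/m
Wire length L = πDN_a = π·34.0·5 = 534.07 mm
m = ρ·(πd²/4)·L = 7850 × 5.7256×10⁻⁶ m² × 0.53407 m = 0.024004 kg
f_n = ½√(k/m) = 0.5·√(2640/0.024004) = 0.5·√(1.0998e+05) = 165.82 Hz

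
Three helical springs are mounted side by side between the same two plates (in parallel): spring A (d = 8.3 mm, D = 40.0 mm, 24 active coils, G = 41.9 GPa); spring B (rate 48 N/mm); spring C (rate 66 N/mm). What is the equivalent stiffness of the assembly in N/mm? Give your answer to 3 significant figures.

k_A = Gd⁴/(8D³N_a) = (41.9×10³)(8.3⁴)/(8·40.0³·24) = 16.182 N/mm
Parallel: k_eq = 16.182 + 48 + 66 = 130.18 N/mm

130 N/mm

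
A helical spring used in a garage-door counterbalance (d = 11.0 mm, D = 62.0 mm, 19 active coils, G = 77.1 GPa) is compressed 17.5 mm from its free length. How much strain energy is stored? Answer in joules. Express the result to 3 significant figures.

4.77 J

k = Gd⁴/(8D³N_a) = (77.1×10³)(11.0⁴)/(8·62.0³·19) = 31.161 N/mm
U = ½kδ² = 0.5 × 31.161 × 17.5² = 4771.5 N·mm = 4.7715 J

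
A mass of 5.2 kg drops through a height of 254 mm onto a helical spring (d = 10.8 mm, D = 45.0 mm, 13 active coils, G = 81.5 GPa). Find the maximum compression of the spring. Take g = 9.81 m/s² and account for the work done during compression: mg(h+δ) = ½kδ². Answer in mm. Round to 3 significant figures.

k = Gd⁴/(8D³N_a) = (81.5×10³)(10.8⁴)/(8·45.0³·13) = 117 N/mm
W = mg = 5.2 × 9.81 = 51.012 N
½kδ² − Wδ − Wh = 0 → δ = (W + √(W² + 2kWh))/k
δ = (51.012 + √(2602.2 + 3.03192e+06))/117 = (51.012 + 1742)/117 = 15.325 mm

15.3 mm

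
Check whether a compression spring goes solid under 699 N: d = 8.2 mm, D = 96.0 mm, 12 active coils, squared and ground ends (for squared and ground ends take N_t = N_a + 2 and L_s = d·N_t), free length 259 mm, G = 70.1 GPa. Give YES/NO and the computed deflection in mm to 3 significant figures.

k = Gd⁴/(8D³N_a) = (70.1×10³)(8.2⁴)/(8·96.0³·12) = 3.7315 N/mm
N_t = 14; L_s = 8.2·14 = 114.8 mm; δ_solid = L₀ − L_s = 259 − 114.8 = 144.2 mm
δ = F/k = 699/3.7315 = 187.32 mm
δ ≥ δ_solid → spring goes solid

YES, δ = 187 mm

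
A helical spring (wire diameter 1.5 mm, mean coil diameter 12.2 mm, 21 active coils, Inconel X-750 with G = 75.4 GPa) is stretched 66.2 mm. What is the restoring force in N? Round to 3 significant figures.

82.8 N

k = Gd⁴/(8D³N_a) = (75.4×10³)(1.5⁴)/(8·12.2³·21) = 1.2513 N/mm
F = k·δ = 1.2513 × 66.2 = 82.833 N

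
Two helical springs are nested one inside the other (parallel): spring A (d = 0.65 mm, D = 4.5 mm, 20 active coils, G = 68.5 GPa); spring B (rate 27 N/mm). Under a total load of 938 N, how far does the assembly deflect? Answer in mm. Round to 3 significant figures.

33.7 mm

k_A = Gd⁴/(8D³N_a) = (68.5×10³)(0.65⁴)/(8·4.5³·20) = 0.83866 N/mm
Parallel: k_eq = 0.83866 + 27 = 27.839 N/mm
δ = F/k_eq = 938/27.839 = 33.694 mm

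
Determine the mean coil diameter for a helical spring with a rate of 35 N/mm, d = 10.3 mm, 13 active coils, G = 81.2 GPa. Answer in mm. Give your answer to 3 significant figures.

63.1 mm

D = (Gd⁴/(8N_a·k))^(1/3) = (81.2×10³·10.3⁴/(8·13·35))^(1/3)
  = (251075)^(1/3) = 63.0862 mm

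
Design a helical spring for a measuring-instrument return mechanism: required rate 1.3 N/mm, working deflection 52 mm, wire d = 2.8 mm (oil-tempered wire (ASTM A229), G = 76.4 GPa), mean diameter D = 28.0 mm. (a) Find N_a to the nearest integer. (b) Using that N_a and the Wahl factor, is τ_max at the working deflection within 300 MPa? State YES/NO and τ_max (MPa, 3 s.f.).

N_a = Gd⁴/(8D³k) = (76.4×10³)(2.8⁴)/(8·28.0³·1.3) = 20.57 → N_a = 21
Actual rate k = Gd⁴/(8D³·21) = 1.2733 N/mm
Working load F = kδ = 1.2733·52 = 66.213 N
C = 28.0/2.8 = 10.0000; K_W = (4C−1)/(4C−4)+0.615/C = 1.1448
τ_max = K_W·8FD/(πd³) = 1.1448·215.06 = 246.21 MPa
τ_max ≤ 300 MPa → acceptable

(a) 21 coils; (b) YES, τ_max = 246 MPa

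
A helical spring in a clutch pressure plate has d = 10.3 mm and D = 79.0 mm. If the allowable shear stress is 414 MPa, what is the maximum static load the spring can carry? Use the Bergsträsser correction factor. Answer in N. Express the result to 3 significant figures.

1900 N

C = D/d = 79.0/10.3 = 7.6699
K_B = (4C+2)/(4C−3) = 32.680/27.680 = 1.1806
τ_max = K·8FD/(πd³) → F_max = τ_allow·πd³/(8DK)
F_max = 414·π·10.3³/(8·79.0·1.1806) = 1.4212e+06/746.16 = 1904.7 N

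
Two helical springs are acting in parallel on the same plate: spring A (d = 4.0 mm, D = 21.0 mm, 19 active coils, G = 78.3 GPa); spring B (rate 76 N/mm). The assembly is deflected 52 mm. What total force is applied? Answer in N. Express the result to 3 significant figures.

k_A = Gd⁴/(8D³N_a) = (78.3×10³)(4.0⁴)/(8·21.0³·19) = 14.24 N/mm
Parallel: k_eq = 14.24 + 76 = 90.24 N/mm
F = k_eq·δ = 90.24·52 = 4692.5 N

4690 N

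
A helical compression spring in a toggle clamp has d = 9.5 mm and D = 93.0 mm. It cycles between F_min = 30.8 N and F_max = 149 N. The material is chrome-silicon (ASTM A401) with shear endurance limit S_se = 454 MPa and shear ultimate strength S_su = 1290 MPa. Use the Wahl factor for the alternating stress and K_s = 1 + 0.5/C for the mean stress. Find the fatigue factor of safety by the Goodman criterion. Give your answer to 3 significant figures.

16.3

C = D/d = 93.0/9.5 = 9.7895; K_W = (4C−1)/(4C−4)+0.615/C = 1.1482; K_s = 1+0.5/C = 1.0511
F_a = (F_max−F_min)/2 = 59.1 N; F_m = (F_max+F_min)/2 = 89.9 N
τ_a = K_W·8F_aD/(πd³) = 1.1482 × 16.324 = 18.743 MPa
τ_m = K_s·8F_mD/(πd³) = 1.0511 × 24.832 = 26.1 MPa
Goodman: 1/n_f = τ_a/S_se + τ_m/S_su = 18.743/454 + 26.1/1290 = 0.04128 + 0.02023 = 0.061517
n_f = 1/0.061517 = 16.26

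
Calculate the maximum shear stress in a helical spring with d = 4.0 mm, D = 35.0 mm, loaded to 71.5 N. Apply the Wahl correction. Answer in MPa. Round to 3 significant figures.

116 MPa

Spring index C = D/d = 35.0/4.0 = 8.7500
K_W = (4C−1)/(4C−4) + 0.615/C = 34.000/31.000 + 0.0703 = 1.1671
τ₀ = 8FD/(πd³) = 8·71.5·35.0/(π·4.0³) = 20020/201.06 = 99.571 MPa
τ_max = K·τ₀ = 1.1671 × 99.571 = 116.21 MPa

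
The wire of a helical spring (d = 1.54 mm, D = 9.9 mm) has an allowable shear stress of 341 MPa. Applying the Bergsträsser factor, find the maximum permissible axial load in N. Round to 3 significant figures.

40.5 N

C = D/d = 9.9/1.54 = 6.4286
K_B = (4C+2)/(4C−3) = 27.714/22.714 = 1.2201
τ_max = K·8FD/(πd³) → F_max = τ_allow·πd³/(8DK)
F_max = 341·π·1.54³/(8·9.9·1.2201) = 3912.6/96.634 = 40.489 N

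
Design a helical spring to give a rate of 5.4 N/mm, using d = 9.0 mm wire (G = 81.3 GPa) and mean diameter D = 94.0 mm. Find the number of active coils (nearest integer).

N_a = Gd⁴/(8D³k) = (81.3×10³ × 9.0⁴)/(8 × 94.0³ × 5.4)
    = 5.33409e+08 / 3.58812e+07 = 14.87 → 15 coils

15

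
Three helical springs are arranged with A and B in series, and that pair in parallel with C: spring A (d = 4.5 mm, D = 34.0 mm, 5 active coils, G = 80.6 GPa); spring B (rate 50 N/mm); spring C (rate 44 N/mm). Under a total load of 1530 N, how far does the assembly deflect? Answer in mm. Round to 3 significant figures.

26.0 mm

k_A = Gd⁴/(8D³N_a) = (80.6×10³)(4.5⁴)/(8·34.0³·5) = 21.023 N/mm
Springs A,B series: k_AB = 1/(1/21.023+1/50) = 14.8 N/mm; parallel with C: k_eq = 14.8+44 = 58.8 N/mm
δ = F/k_eq = 1530/58.8 = 26.02 mm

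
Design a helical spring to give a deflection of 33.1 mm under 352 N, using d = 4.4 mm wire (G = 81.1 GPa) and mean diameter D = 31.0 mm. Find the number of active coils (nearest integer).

Required rate k = F/δ = 352/33.1 = 10.634 N/mm
N_a = Gd⁴/(8D³k) = (81.1×10³ × 4.4⁴)/(8 × 31.0³ × 10.634)
    = 3.03971e+07 / 2.53449e+06 = 11.99 → 12 coils

12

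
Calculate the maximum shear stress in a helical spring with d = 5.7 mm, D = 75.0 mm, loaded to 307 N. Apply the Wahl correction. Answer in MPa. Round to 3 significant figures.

Spring index C = D/d = 75.0/5.7 = 13.1579
K_W = (4C−1)/(4C−4) + 0.615/C = 51.632/48.632 + 0.0467 = 1.1084
τ₀ = 8FD/(πd³) = 8·307·75.0/(π·5.7³) = 184200/581.8 = 316.6 MPa
τ_max = K·τ₀ = 1.1084 × 316.6 = 350.93 MPa

351 MPa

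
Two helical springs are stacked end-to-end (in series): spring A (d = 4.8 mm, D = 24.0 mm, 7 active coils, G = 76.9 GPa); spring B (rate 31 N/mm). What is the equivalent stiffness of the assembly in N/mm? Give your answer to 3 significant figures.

19.5 N/mm

k_A = Gd⁴/(8D³N_a) = (76.9×10³)(4.8⁴)/(8·24.0³·7) = 52.731 N/mm
Series: 1/k_eq = 1/52.731 + 1/31 = 0.051222; k_eq = 19.523 N/mm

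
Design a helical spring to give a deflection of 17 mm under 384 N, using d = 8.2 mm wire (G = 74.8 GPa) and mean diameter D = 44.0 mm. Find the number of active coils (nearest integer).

Required rate k = F/δ = 384/17 = 22.588 N/mm
N_a = Gd⁴/(8D³k) = (74.8×10³ × 8.2⁴)/(8 × 44.0³ × 22.588)
    = 3.38187e+08 / 1.53932e+07 = 21.97 → 22 coils

22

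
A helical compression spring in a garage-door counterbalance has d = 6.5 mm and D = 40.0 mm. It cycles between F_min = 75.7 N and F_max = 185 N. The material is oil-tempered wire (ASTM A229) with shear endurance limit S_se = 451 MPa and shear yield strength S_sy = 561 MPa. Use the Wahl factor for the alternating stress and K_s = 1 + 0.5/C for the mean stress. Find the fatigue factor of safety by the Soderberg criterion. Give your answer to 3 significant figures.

6.70

C = D/d = 40.0/6.5 = 6.1538; K_W = (4C−1)/(4C−4)+0.615/C = 1.2455; K_s = 1+0.5/C = 1.0813
F_a = (F_max−F_min)/2 = 54.65 N; F_m = (F_max+F_min)/2 = 130.35 N
τ_a = K_W·8F_aD/(πd³) = 1.2455 × 20.27 = 25.245 MPa
τ_m = K_s·8F_mD/(πd³) = 1.0813 × 48.347 = 52.275 MPa
Soderberg: 1/n_f = τ_a/S_se + τ_m/S_sy = 25.245/451 + 52.275/561 = 0.05598 + 0.09318 = 0.14916
n_f = 1/0.14916 = 6.704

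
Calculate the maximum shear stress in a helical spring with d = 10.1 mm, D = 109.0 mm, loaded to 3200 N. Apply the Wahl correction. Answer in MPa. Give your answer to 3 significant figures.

Spring index C = D/d = 109.0/10.1 = 10.7921
K_W = (4C−1)/(4C−4) + 0.615/C = 42.168/39.168 + 0.0570 = 1.1336
τ₀ = 8FD/(πd³) = 8·3200·109.0/(π·10.1³) = 2.7904e+06/3236.8 = 862.09 MPa
τ_max = K·τ₀ = 1.1336 × 862.09 = 977.25 MPa

977 MPa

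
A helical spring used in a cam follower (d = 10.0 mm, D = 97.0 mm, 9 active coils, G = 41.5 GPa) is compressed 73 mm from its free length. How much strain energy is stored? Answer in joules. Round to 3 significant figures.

k = Gd⁴/(8D³N_a) = (41.5×10³)(10.0⁴)/(8·97.0³·9) = 6.3154 N/mm
U = ½kδ² = 0.5 × 6.3154 × 73² = 16827 N·mm = 16.827 J

16.8 J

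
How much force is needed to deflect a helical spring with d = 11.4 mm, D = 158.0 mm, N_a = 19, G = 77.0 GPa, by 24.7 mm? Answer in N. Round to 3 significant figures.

53.6 N

k = Gd⁴/(8D³N_a) = (77.0×10³)(11.4⁴)/(8·158.0³·19) = 2.1692 N/mm
F = k·δ = 2.1692 × 24.7 = 53.579 N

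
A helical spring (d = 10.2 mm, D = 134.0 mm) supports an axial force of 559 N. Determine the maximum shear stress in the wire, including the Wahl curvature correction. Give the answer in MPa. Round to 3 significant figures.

199 MPa

Spring index C = D/d = 134.0/10.2 = 13.1373
K_W = (4C−1)/(4C−4) + 0.615/C = 51.549/48.549 + 0.0468 = 1.1086
τ₀ = 8FD/(πd³) = 8·559·134.0/(π·10.2³) = 599248/3333.9 = 179.74 MPa
τ_max = K·τ₀ = 1.1086 × 179.74 = 199.27 MPa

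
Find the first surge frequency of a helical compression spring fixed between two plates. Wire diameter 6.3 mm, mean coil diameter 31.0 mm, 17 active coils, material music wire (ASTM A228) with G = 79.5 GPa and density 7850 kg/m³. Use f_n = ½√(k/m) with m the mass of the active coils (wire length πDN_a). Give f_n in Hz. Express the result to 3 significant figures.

k = Gd⁴/(8D³N_a) = (79.5×10³)(6.3⁴)/(8·31.0³·17) = 30.91 N/mm = 30910 N/m
Wire length L = πDN_a = π·31.0·17 = 1655.6 mm
m = ρ·(πd²/4)·L = 7850 × 31.172×10⁻⁶ m² × 1.6556 m = 0.40514 kg
f_n = ½√(k/m) = 0.5·√(30910/0.40514) = 0.5·√(76296) = 138.11 Hz

138 Hz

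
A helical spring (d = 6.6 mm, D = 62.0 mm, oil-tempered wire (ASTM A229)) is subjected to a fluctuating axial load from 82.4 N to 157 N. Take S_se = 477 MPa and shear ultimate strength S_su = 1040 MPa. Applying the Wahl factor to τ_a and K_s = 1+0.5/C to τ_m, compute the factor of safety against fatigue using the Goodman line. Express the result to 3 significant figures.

C = D/d = 62.0/6.6 = 9.3939; K_W = (4C−1)/(4C−4)+0.615/C = 1.1548; K_s = 1+0.5/C = 1.0532
F_a = (F_max−F_min)/2 = 37.3 N; F_m = (F_max+F_min)/2 = 119.7 N
τ_a = K_W·8F_aD/(πd³) = 1.1548 × 20.484 = 23.655 MPa
τ_m = K_s·8F_mD/(πd³) = 1.0532 × 65.735 = 69.233 MPa
Goodman: 1/n_f = τ_a/S_se + τ_m/S_su = 23.655/477 + 69.233/1040 = 0.04959 + 0.06657 = 0.11616
n_f = 1/0.11616 = 8.609

8.61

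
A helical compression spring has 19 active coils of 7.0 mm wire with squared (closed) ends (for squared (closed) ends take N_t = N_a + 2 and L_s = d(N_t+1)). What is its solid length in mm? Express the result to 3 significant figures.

154 mm

squared (closed) ends: N_t = N_a + 2 = 19 + 2 = 21
L_s = d·(N_t+1) = 7.0 × 22 = 154 mm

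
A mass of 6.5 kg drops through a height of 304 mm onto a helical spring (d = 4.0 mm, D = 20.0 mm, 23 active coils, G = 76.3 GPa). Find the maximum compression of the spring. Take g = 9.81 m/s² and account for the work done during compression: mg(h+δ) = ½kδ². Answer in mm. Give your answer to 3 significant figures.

59.1 mm

k = Gd⁴/(8D³N_a) = (76.3×10³)(4.0⁴)/(8·20.0³·23) = 13.27 N/mm
W = mg = 6.5 × 9.81 = 63.765 N
½kδ² − Wδ − Wh = 0 → δ = (W + √(W² + 2kWh))/k
δ = (63.765 + √(4066 + 514449))/13.27 = (63.765 + 720.08)/13.27 = 59.071 mm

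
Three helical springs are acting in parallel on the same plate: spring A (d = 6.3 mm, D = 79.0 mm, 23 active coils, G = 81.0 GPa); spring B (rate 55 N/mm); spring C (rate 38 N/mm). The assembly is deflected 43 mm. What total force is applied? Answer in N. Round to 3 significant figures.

k_A = Gd⁴/(8D³N_a) = (81.0×10³)(6.3⁴)/(8·79.0³·23) = 1.4065 N/mm
Parallel: k_eq = 1.4065 + 55 + 38 = 94.407 N/mm
F = k_eq·δ = 94.407·43 = 4059.5 N

4060 N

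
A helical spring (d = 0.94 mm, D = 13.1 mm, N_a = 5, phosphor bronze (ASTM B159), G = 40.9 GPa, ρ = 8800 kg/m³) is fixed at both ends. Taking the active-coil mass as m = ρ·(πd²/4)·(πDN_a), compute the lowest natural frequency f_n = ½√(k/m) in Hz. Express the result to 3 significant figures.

k = Gd⁴/(8D³N_a) = (40.9×10³)(0.94⁴)/(8·13.1³·5) = 0.35511 N/mm = 355.11 N/m
Wire length L = πDN_a = π·13.1·5 = 205.77 mm
m = ρ·(πd²/4)·L = 8800 × 0.69398×10⁻⁶ m² × 0.20577 m = 0.0012567 kg
f_n = ½√(k/m) = 0.5·√(355.11/0.0012567) = 0.5·√(2.8258e+05) = 265.79 Hz

266 Hz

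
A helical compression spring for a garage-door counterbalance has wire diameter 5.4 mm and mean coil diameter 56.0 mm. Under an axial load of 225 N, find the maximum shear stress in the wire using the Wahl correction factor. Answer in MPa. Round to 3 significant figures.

232 MPa

Spring index C = D/d = 56.0/5.4 = 10.3704
K_W = (4C−1)/(4C−4) + 0.615/C = 40.481/37.481 + 0.0593 = 1.1393
τ₀ = 8FD/(πd³) = 8·225·56.0/(π·5.4³) = 100800/494.69 = 203.76 MPa
τ_max = K·τ₀ = 1.1393 × 203.76 = 232.16 MPa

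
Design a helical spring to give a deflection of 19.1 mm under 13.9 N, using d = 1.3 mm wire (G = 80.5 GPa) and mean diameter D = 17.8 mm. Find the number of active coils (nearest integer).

Required rate k = F/δ = 13.9/19.1 = 0.72775 N/mm
N_a = Gd⁴/(8D³k) = (80.5×10³ × 1.3⁴)/(8 × 17.8³ × 0.72775)
    = 229916 / 32834.6 = 7.002 → 7 coils

7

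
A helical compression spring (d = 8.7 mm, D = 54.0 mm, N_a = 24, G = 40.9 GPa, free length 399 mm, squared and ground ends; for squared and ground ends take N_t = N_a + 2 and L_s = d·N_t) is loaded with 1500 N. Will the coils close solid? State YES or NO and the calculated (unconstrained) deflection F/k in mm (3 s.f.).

YES, δ = 194 mm

k = Gd⁴/(8D³N_a) = (40.9×10³)(8.7⁴)/(8·54.0³·24) = 7.7503 N/mm
N_t = 26; L_s = 8.7·26 = 226.2 mm; δ_solid = L₀ − L_s = 399 − 226.2 = 172.8 mm
δ = F/k = 1500/7.7503 = 193.54 mm
δ ≥ δ_solid → spring goes solid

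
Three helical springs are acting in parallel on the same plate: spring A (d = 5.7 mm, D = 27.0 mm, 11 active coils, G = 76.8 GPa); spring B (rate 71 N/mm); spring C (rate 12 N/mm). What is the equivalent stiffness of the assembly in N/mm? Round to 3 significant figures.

k_A = Gd⁴/(8D³N_a) = (76.8×10³)(5.7⁴)/(8·27.0³·11) = 46.804 N/mm
Parallel: k_eq = 46.804 + 71 + 12 = 129.8 N/mm

130 N/mm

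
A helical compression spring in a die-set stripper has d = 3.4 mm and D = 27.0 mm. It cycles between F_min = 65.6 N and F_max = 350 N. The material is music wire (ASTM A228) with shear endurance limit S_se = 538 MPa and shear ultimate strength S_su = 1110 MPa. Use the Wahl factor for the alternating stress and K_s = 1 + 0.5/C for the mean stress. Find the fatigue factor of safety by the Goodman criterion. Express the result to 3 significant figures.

1.12

C = D/d = 27.0/3.4 = 7.9412; K_W = (4C−1)/(4C−4)+0.615/C = 1.1855; K_s = 1+0.5/C = 1.0630
F_a = (F_max−F_min)/2 = 142.2 N; F_m = (F_max+F_min)/2 = 207.8 N
τ_a = K_W·8F_aD/(πd³) = 1.1855 × 248.75 = 294.89 MPa
τ_m = K_s·8F_mD/(πd³) = 1.0630 × 363.51 = 386.39 MPa
Goodman: 1/n_f = τ_a/S_se + τ_m/S_su = 294.89/538 + 386.39/1110 = 0.54813 + 0.34810 = 0.89623
n_f = 1/0.89623 = 1.116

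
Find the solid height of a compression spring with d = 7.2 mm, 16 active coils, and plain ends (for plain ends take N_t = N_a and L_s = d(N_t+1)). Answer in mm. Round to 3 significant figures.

122 mm

plain ends: N_t = N_a = 16
L_s = d·(N_t+1) = 7.2 × 17 = 122.4 mm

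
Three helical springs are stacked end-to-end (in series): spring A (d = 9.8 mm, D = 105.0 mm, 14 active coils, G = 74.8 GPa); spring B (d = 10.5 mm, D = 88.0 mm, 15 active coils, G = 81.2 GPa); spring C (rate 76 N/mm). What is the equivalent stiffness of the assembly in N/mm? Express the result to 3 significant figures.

k_A = Gd⁴/(8D³N_a) = (74.8×10³)(9.8⁴)/(8·105.0³·14) = 5.3213 N/mm
k_B = Gd⁴/(8D³N_a) = (81.2×10³)(10.5⁴)/(8·88.0³·15) = 12.069 N/mm
Series: 1/k_eq = 1/5.3213 + 1/12.069 + 1/76 = 0.28394; k_eq = 3.5219 N/mm

3.52 N/mm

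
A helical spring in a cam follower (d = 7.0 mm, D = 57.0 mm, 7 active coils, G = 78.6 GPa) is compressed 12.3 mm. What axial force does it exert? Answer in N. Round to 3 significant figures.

224 N

k = Gd⁴/(8D³N_a) = (78.6×10³)(7.0⁴)/(8·57.0³·7) = 18.197 N/mm
F = k·δ = 18.197 × 12.3 = 223.82 N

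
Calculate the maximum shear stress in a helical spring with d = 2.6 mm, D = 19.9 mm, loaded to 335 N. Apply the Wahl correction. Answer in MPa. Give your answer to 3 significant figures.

1150 MPa

Spring index C = D/d = 19.9/2.6 = 7.6538
K_W = (4C−1)/(4C−4) + 0.615/C = 29.615/26.615 + 0.0804 = 1.1931
τ₀ = 8FD/(πd³) = 8·335·19.9/(π·2.6³) = 53332/55.217 = 965.87 MPa
τ_max = K·τ₀ = 1.1931 × 965.87 = 1152.3 MPa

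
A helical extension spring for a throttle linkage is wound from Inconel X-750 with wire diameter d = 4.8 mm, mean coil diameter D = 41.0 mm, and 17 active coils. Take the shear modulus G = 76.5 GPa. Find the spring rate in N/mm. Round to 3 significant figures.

k = Gd⁴/(8D³N_a) = (76.5×10³ × 4.8⁴) / (8 × 41.0³ × 17)
  = 4.06094e+07 / 9.37326e+06 = 4.3325 N/mm

4.33 N/mm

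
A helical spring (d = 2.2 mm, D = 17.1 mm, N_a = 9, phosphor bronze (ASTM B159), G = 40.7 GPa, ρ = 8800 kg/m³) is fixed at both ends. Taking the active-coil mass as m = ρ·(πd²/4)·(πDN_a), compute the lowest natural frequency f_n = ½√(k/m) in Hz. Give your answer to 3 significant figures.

k = Gd⁴/(8D³N_a) = (40.7×10³)(2.2⁴)/(8·17.1³·9) = 2.6483 N/mm = 2648.3 N/m
Wire length L = πDN_a = π·17.1·9 = 483.49 mm
m = ρ·(πd²/4)·L = 8800 × 3.8013×10⁻⁶ m² × 0.48349 m = 0.016174 kg
f_n = ½√(k/m) = 0.5·√(2648.3/0.016174) = 0.5·√(1.6374e+05) = 202.32 Hz

202 Hz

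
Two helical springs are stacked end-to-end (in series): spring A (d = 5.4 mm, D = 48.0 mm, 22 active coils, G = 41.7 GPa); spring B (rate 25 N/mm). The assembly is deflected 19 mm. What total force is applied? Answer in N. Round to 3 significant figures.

32.3 N

k_A = Gd⁴/(8D³N_a) = (41.7×10³)(5.4⁴)/(8·48.0³·22) = 1.8217 N/mm
Series: 1/k_eq = 1/1.8217 + 1/25 = 0.58894; k_eq = 1.698 N/mm
F = k_eq·δ = 1.698·19 = 32.261 N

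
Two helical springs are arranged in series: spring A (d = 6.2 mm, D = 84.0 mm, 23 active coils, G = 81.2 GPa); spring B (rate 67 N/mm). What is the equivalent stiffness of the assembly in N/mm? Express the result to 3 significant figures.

k_A = Gd⁴/(8D³N_a) = (81.2×10³)(6.2⁴)/(8·84.0³·23) = 1.1002 N/mm
Series: 1/k_eq = 1/1.1002 + 1/67 = 0.92386; k_eq = 1.0824 N/mm

1.08 N/mm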